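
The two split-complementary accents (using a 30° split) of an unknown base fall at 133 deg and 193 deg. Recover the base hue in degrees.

343°

The accents sit 30° either side of the complement, so the complement is their short-arc midpoint on the wheel.
Short-arc midpoint of 133° and 193°: 163°.
Base is 180° from the complement: 163 − 180 = -17 → -17 + 360 = 343°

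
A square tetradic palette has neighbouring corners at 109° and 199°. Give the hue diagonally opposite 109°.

A square tetradic scheme places four hues 90° apart; opposite corners are 180° apart.
109 + 180 = 289°

289°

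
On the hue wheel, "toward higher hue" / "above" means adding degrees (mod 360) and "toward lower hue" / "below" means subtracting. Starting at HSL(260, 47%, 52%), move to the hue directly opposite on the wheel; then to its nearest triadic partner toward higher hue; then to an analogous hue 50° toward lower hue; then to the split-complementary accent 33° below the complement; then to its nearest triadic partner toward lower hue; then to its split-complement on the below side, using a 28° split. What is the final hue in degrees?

+180° (complement): 260 + 180 = 440 → 440 − 360 = 80°
+120° (triadic ↑): 80 + 120 = 200°
−50° (analog 50° ↓): 200 − 50 = 150°
+147° (split-comp 33° ↓): 150 + 147 = 297°
−120° (triadic ↓): 297 − 120 = 177°
+152° (split-comp 28° ↓): 177 + 152 = 329°

329°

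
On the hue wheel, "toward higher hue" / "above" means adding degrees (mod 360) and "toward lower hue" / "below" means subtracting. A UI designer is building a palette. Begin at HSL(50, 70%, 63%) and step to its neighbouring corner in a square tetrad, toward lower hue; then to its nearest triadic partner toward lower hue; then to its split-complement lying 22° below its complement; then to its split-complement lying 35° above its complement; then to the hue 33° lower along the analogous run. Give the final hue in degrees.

180°

square ↓ −90°: 50 − 90 = -40 → -40 + 360 = 320°
triadic ↓ −120°: 320 − 120 = 200°
split-comp 22° ↓ +158°: 200 + 158 = 358°
split-comp 35° ↑ +215°: 358 + 215 = 573 → 573 − 360 = 213°
analog 33° ↓ −33°: 213 − 33 = 180°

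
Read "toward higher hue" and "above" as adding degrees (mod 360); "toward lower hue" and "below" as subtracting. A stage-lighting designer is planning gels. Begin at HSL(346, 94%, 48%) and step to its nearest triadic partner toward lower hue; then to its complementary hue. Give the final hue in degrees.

46°

−120° (triadic ↓): 346 − 120 = 226°
+180° (complement): 226 + 180 = 406 → 406 − 360 = 46°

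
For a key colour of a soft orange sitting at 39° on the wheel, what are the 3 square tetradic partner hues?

129°, 219°, 309°

A square tetradic scheme places four hues every 90°.
39 + 90 = 129°
39 + 180 = 219°
39 + 270 = 309°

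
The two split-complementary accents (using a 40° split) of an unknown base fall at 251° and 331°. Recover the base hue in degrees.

The accents sit 40° either side of the complement, so the complement is their short-arc midpoint on the wheel.
Short-arc midpoint of 251° and 331°: 291°.
Base is 180° from the complement: 291 − 180 = 111°

111°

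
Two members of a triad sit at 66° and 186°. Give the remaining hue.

306°

A triad spaces three hues 120° apart.
The full set is {66°, 186°, 306°}.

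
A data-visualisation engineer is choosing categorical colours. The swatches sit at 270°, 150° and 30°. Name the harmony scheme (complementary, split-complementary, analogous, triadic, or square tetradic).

Sort the hues: 30°, 150°, 270°.
Successive gaps around the wheel: 120°, 120°, 120°.
Three hues equally spaced 120° apart form a triad.

triadic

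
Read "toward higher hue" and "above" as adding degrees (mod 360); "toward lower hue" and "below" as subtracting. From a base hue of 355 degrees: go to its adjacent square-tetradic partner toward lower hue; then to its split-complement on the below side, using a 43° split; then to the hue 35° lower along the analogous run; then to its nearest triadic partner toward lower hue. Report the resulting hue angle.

355 − 90 = 265°   (square ↓)
265 + 137 = 402 → 402 − 360 = 42°   (split-comp 43° ↓)
42 − 35 = 7°   (analog 35° ↓)
7 − 120 = -113 → -113 + 360 = 247°   (triadic ↓)

247°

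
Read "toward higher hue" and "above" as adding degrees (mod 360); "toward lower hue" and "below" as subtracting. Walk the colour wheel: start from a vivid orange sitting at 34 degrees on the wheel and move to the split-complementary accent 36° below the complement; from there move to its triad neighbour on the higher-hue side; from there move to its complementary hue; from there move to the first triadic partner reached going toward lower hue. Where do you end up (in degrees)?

split-comp 36° ↓ +144°: 34 + 144 = 178°
triadic ↑ +120°: 178 + 120 = 298°
complement +180°: 298 + 180 = 478 → 478 − 360 = 118°
triadic ↓ −120°: 118 − 120 = -2 → -2 + 360 = 358°

358°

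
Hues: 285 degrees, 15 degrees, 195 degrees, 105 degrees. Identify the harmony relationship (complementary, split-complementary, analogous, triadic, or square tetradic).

Sort the hues: 15°, 105°, 195°, 285°.
Successive gaps around the wheel: 90°, 90°, 90°, 90°.
Four hues every 90° form a square tetradic scheme.

square tetradic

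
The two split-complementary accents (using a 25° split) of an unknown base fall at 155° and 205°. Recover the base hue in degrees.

The accents sit 25° either side of the complement, so the complement is their short-arc midpoint on the wheel.
Short-arc midpoint of 155° and 205°: 180°.
Base is 180° from the complement: 180 − 180 = 0°

0°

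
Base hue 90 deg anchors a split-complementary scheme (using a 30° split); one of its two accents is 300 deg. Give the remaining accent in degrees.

Split-complementary hues sit 30° either side of the complement.
Complement of the base 90°: 90 + 180 = 270°
The given accent 300° is 30° one side of 270°; the other accent sits 30° the other side: 270 − 30 = 240°

240°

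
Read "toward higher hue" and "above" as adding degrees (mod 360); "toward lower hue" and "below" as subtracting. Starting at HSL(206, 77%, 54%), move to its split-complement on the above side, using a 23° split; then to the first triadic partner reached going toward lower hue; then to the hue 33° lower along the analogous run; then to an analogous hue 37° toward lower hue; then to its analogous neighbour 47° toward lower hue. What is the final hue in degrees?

split-comp 23° ↑ +203°: 206 + 203 = 409 → 409 − 360 = 49°
triadic ↓ −120°: 49 − 120 = -71 → -71 + 360 = 289°
analog 33° ↓ −33°: 289 − 33 = 256°
analog 37° ↓ −37°: 256 − 37 = 219°
analog 47° ↓ −47°: 219 − 47 = 172°

172°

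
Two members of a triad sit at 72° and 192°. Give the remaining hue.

312°

A triad spaces three hues 120° apart.
The full set is {72°, 192°, 312°}.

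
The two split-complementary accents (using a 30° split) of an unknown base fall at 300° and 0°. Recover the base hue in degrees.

150°

The accents sit 30° either side of the complement, so the complement is their short-arc midpoint on the wheel.
Short-arc midpoint of 300° and 0°: 330°.
Base is 180° from the complement: 330 − 180 = 150°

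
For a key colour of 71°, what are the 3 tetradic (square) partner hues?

161°, 251°, and 341°

A square tetradic scheme places four hues every 90°.
71 + 90 = 161°
71 + 180 = 251°
71 + 270 = 341°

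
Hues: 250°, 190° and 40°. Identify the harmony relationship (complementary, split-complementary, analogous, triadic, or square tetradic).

split-complementary

Sort the hues: 40°, 190°, 250°.
Successive gaps around the wheel: 150°, 60°, 150°.
Two 150° gaps and one 60° gap — a base hue opposite a pair of accents 30° either side of its complement — is the split-complementary pattern.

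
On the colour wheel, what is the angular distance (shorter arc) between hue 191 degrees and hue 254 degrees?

63°

|191 − 254| = 63.
63 ≤ 180, so the shorter arc is 63°.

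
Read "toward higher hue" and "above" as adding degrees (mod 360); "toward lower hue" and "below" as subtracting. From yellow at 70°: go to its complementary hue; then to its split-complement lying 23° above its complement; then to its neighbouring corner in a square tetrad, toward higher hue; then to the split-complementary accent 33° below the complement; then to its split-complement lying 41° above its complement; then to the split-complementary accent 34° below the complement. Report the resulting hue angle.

70 + 180 = 250°   (complement)
250 + 203 = 453 → 453 − 360 = 93°   (split-comp 23° ↑)
93 + 90 = 183°   (square ↑)
183 + 147 = 330°   (split-comp 33° ↓)
330 + 221 = 551 → 551 − 360 = 191°   (split-comp 41° ↑)
191 + 146 = 337°   (split-comp 34° ↓)

337°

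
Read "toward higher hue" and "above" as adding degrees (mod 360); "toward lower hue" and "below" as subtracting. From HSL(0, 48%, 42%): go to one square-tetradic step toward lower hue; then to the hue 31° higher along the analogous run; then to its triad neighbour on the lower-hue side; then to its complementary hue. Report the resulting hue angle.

0 − 90 = -90 → -90 + 360 = 270°   (square ↓)
270 + 31 = 301°   (analog 31° ↑)
301 − 120 = 181°   (triadic ↓)
181 + 180 = 361 → 361 − 360 = 1°   (complement)

1°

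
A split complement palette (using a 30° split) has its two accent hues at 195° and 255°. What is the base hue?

45°

The accents sit 30° either side of the complement, so the complement is their short-arc midpoint on the wheel.
Short-arc midpoint of 195° and 255°: 225°.
Base is 180° from the complement: 225 − 180 = 45°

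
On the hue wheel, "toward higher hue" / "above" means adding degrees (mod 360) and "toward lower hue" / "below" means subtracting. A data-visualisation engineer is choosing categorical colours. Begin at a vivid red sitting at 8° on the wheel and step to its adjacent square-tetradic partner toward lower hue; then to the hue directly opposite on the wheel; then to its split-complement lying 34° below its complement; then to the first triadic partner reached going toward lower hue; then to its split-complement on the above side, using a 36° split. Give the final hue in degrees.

340°

square ↓ −90°: 8 − 90 = -82 → -82 + 360 = 278°
complement +180°: 278 + 180 = 458 → 458 − 360 = 98°
split-comp 34° ↓ +146°: 98 + 146 = 244°
triadic ↓ −120°: 244 − 120 = 124°
split-comp 36° ↑ +216°: 124 + 216 = 340°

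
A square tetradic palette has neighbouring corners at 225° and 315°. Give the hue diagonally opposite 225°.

45°

A square tetradic scheme places four hues 90° apart; opposite corners are 180° apart.
225 + 180 = 405 → 405 − 360 = 45°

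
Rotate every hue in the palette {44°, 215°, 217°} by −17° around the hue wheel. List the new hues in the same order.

44 − 17 = 27°
215 − 17 = 198°
217 − 17 = 200°

27°, 198°, 200°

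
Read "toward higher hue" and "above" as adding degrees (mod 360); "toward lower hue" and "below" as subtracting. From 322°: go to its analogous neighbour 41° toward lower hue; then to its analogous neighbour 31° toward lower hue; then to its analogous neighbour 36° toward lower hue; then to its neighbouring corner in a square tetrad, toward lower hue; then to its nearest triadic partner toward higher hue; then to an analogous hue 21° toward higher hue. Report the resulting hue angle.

−41° (analog 41° ↓): 322 − 41 = 281°
−31° (analog 31° ↓): 281 − 31 = 250°
−36° (analog 36° ↓): 250 − 36 = 214°
−90° (square ↓): 214 − 90 = 124°
+120° (triadic ↑): 124 + 120 = 244°
+21° (analog 21° ↑): 244 + 21 = 265°

265°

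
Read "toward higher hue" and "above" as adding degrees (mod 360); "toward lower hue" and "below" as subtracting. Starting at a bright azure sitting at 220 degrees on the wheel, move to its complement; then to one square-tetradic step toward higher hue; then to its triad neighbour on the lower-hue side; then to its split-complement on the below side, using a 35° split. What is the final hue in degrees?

155°

complement +180°: 220 + 180 = 400 → 400 − 360 = 40°
square ↑ +90°: 40 + 90 = 130°
triadic ↓ −120°: 130 − 120 = 10°
split-comp 35° ↓ +145°: 10 + 145 = 155°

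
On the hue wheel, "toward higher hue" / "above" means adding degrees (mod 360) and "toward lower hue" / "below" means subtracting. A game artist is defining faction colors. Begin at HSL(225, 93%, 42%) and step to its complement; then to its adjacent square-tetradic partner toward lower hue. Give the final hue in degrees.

225 + 180 = 405 → 405 − 360 = 45°   (complement)
45 − 90 = -45 → -45 + 360 = 315°   (square ↓)

315°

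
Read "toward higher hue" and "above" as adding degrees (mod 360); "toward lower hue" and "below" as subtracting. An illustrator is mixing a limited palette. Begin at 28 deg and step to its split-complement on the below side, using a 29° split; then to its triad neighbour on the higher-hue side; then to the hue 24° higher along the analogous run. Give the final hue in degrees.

323°

split-comp 29° ↓ +151°: 28 + 151 = 179°
triadic ↑ +120°: 179 + 120 = 299°
analog 24° ↑ +24°: 299 + 24 = 323°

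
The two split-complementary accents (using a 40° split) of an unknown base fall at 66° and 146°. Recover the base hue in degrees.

286°

The accents sit 40° either side of the complement, so the complement is their short-arc midpoint on the wheel.
Short-arc midpoint of 66° and 146°: 106°.
Base is 180° from the complement: 106 − 180 = -74 → -74 + 360 = 286°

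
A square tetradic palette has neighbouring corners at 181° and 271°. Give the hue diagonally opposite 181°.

1°

A square tetradic scheme places four hues 90° apart; opposite corners are 180° apart.
181 + 180 = 361 → 361 − 360 = 1°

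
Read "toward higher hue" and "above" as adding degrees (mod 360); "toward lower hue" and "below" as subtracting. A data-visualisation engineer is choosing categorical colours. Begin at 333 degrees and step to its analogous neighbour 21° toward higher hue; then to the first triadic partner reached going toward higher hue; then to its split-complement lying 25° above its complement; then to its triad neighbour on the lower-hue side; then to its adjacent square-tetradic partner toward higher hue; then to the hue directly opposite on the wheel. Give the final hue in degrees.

+21° (analog 21° ↑): 333 + 21 = 354°
+120° (triadic ↑): 354 + 120 = 474 → 474 − 360 = 114°
+205° (split-comp 25° ↑): 114 + 205 = 319°
−120° (triadic ↓): 319 − 120 = 199°
+90° (square ↑): 199 + 90 = 289°
+180° (complement): 289 + 180 = 469 → 469 − 360 = 109°

109°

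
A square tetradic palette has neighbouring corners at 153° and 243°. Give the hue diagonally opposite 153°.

333°

A square tetradic scheme places four hues 90° apart; opposite corners are 180° apart.
153 + 180 = 333°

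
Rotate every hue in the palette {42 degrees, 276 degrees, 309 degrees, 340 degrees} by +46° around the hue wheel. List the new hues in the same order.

42 + 46 = 88°
276 + 46 = 322°
309 + 46 = 355°
340 + 46 = 386 → 386 − 360 = 26°

88°, 322°, 355°, 26°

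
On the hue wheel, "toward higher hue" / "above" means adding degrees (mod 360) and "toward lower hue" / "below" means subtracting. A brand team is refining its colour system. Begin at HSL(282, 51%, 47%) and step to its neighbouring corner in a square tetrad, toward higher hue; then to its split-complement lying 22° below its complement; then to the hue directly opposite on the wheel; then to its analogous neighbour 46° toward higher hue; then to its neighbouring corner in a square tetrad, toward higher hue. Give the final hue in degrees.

square ↑ +90°: 282 + 90 = 372 → 372 − 360 = 12°
split-comp 22° ↓ +158°: 12 + 158 = 170°
complement +180°: 170 + 180 = 350°
analog 46° ↑ +46°: 350 + 46 = 396 → 396 − 360 = 36°
square ↑ +90°: 36 + 90 = 126°

126°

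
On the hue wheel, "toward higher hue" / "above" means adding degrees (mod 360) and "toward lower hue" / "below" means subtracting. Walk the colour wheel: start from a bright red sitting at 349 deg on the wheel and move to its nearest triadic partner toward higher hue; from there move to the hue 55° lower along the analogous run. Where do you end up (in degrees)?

triadic ↑ +120°: 349 + 120 = 469 → 469 − 360 = 109°
analog 55° ↓ −55°: 109 − 55 = 54°

54°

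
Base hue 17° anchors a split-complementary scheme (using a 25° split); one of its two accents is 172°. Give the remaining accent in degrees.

Split-complementary hues sit 25° either side of the complement.
Complement of the base 17°: 17 + 180 = 197°
The given accent 172° is 25° one side of 197°; the other accent sits 25° the other side: 197 + 25 = 222°

222°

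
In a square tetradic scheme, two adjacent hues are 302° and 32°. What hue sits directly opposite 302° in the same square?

A square tetradic scheme places four hues 90° apart; opposite corners are 180° apart.
302 + 180 = 482 → 482 − 360 = 122°

122°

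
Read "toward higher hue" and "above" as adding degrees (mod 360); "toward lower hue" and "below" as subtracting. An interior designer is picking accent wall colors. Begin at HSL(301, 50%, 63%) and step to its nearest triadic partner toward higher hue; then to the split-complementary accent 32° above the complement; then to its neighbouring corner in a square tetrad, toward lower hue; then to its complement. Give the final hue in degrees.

3°

301 + 120 = 421 → 421 − 360 = 61°   (triadic ↑)
61 + 212 = 273°   (split-comp 32° ↑)
273 − 90 = 183°   (square ↓)
183 + 180 = 363 → 363 − 360 = 3°   (complement)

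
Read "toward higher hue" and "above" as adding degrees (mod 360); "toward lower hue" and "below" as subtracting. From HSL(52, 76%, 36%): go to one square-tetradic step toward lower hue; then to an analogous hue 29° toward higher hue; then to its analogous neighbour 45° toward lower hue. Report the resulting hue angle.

306°

52 − 90 = -38 → -38 + 360 = 322°   (square ↓)
322 + 29 = 351°   (analog 29° ↑)
351 − 45 = 306°   (analog 45° ↓)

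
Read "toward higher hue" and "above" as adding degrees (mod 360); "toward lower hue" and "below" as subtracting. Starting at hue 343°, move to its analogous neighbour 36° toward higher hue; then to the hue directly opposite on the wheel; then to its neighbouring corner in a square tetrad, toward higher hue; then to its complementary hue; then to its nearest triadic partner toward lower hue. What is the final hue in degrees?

+36° (analog 36° ↑): 343 + 36 = 379 → 379 − 360 = 19°
+180° (complement): 19 + 180 = 199°
+90° (square ↑): 199 + 90 = 289°
+180° (complement): 289 + 180 = 469 → 469 − 360 = 109°
−120° (triadic ↓): 109 − 120 = -11 → -11 + 360 = 349°

349°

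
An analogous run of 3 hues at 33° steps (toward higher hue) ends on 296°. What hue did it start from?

230°

2 steps of 33° (toward higher hue) give a net shift of +66°.
Start = end − shift: 296 − 66 = 230°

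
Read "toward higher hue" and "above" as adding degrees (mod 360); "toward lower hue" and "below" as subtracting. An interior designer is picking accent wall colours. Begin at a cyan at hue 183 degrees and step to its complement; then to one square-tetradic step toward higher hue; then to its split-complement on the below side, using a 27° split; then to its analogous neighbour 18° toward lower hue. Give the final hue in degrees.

228°

+180° (complement): 183 + 180 = 363 → 363 − 360 = 3°
+90° (square ↑): 3 + 90 = 93°
+153° (split-comp 27° ↓): 93 + 153 = 246°
−18° (analog 18° ↓): 246 − 18 = 228°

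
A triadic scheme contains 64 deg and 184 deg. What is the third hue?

304°

A triad spaces three hues 120° apart.
The full set is {64°, 184°, 304°}.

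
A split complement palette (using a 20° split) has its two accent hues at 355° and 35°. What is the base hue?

195°

The accents sit 20° either side of the complement, so the complement is their short-arc midpoint on the wheel.
Short-arc midpoint of 355° and 35°: 15°.
Base is 180° from the complement: 15 − 180 = -165 → -165 + 360 = 195°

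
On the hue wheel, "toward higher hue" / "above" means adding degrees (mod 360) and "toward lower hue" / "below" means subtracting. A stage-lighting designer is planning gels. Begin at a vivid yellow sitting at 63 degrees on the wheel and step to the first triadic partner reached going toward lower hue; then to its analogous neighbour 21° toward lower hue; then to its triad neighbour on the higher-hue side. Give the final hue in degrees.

42°

63 − 120 = -57 → -57 + 360 = 303°   (triadic ↓)
303 − 21 = 282°   (analog 21° ↓)
282 + 120 = 402 → 402 − 360 = 42°   (triadic ↑)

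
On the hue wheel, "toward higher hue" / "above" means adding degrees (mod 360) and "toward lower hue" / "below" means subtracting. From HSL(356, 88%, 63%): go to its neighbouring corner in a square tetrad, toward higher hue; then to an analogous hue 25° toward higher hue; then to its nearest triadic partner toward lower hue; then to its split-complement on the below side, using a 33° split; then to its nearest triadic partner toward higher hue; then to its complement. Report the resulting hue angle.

square ↑ +90°: 356 + 90 = 446 → 446 − 360 = 86°
analog 25° ↑ +25°: 86 + 25 = 111°
triadic ↓ −120°: 111 − 120 = -9 → -9 + 360 = 351°
split-comp 33° ↓ +147°: 351 + 147 = 498 → 498 − 360 = 138°
triadic ↑ +120°: 138 + 120 = 258°
complement +180°: 258 + 180 = 438 → 438 − 360 = 78°

78°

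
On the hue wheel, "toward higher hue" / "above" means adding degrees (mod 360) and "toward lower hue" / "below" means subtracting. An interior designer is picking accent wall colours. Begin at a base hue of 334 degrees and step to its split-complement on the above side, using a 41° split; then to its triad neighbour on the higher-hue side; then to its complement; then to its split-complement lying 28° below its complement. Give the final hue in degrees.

287°

334 + 221 = 555 → 555 − 360 = 195°   (split-comp 41° ↑)
195 + 120 = 315°   (triadic ↑)
315 + 180 = 495 → 495 − 360 = 135°   (complement)
135 + 152 = 287°   (split-comp 28° ↓)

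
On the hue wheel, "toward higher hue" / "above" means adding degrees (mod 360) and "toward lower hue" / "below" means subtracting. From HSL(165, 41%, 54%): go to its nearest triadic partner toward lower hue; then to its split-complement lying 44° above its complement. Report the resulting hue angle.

165 − 120 = 45°   (triadic ↓)
45 + 224 = 269°   (split-comp 44° ↑)

269°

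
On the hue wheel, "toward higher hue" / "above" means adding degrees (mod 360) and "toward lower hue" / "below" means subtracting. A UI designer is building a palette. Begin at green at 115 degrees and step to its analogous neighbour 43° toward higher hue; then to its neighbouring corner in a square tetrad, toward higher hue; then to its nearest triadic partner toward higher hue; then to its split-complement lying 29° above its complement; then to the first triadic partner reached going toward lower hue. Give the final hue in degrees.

analog 43° ↑ +43°: 115 + 43 = 158°
square ↑ +90°: 158 + 90 = 248°
triadic ↑ +120°: 248 + 120 = 368 → 368 − 360 = 8°
split-comp 29° ↑ +209°: 8 + 209 = 217°
triadic ↓ −120°: 217 − 120 = 97°

97°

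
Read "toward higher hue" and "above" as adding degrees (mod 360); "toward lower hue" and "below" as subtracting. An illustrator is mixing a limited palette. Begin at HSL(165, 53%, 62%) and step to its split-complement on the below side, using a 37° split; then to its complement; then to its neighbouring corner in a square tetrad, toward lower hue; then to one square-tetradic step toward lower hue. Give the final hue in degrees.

165 + 143 = 308°   (split-comp 37° ↓)
308 + 180 = 488 → 488 − 360 = 128°   (complement)
128 − 90 = 38°   (square ↓)
38 − 90 = -52 → -52 + 360 = 308°   (square ↓)

308°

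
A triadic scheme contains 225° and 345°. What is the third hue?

105°

A triad spaces three hues 120° apart.
The full set is {105°, 225°, 345°}.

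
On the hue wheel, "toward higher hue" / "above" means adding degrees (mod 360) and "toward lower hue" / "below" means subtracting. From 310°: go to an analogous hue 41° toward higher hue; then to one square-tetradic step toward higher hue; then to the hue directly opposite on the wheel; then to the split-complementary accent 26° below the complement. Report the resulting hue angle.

analog 41° ↑ +41°: 310 + 41 = 351°
square ↑ +90°: 351 + 90 = 441 → 441 − 360 = 81°
complement +180°: 81 + 180 = 261°
split-comp 26° ↓ +154°: 261 + 154 = 415 → 415 − 360 = 55°

55°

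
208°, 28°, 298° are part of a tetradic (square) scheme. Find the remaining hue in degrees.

118°

A square tetradic scheme places four hues every 90°.
The full set through 28° is {28°, 118°, 208°, 298°}.
Given {28°, 208°, 298°}, the missing hue is 118°.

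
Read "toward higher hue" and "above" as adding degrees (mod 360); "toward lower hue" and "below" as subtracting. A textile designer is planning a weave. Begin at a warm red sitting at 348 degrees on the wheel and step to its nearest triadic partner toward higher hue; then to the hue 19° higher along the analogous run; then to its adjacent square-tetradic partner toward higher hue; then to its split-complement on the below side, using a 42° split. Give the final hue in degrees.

355°

triadic ↑ +120°: 348 + 120 = 468 → 468 − 360 = 108°
analog 19° ↑ +19°: 108 + 19 = 127°
square ↑ +90°: 127 + 90 = 217°
split-comp 42° ↓ +138°: 217 + 138 = 355°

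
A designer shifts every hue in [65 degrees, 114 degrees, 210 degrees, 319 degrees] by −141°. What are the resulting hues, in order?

65 − 141 = -76 → -76 + 360 = 284°
114 − 141 = -27 → -27 + 360 = 333°
210 − 141 = 69°
319 − 141 = 178°

284°, 333°, 69°, 178°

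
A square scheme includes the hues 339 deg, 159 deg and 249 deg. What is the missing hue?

A square tetradic scheme places four hues every 90°.
The full set through 159° is {69°, 159°, 249°, 339°}.
Given {159°, 249°, 339°}, the missing hue is 69°.

69°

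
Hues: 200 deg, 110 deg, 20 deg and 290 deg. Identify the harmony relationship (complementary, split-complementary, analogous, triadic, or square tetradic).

square tetradic

Sort the hues: 20°, 110°, 200°, 290°.
Successive gaps around the wheel: 90°, 90°, 90°, 90°.
Four hues every 90° form a square tetradic scheme.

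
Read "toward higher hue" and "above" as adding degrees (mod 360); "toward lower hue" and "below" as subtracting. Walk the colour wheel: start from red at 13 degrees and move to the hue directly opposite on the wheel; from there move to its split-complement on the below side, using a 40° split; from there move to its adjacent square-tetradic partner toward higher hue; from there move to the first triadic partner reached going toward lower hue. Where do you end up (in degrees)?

13 + 180 = 193°   (complement)
193 + 140 = 333°   (split-comp 40° ↓)
333 + 90 = 423 → 423 − 360 = 63°   (square ↑)
63 − 120 = -57 → -57 + 360 = 303°   (triadic ↓)

303°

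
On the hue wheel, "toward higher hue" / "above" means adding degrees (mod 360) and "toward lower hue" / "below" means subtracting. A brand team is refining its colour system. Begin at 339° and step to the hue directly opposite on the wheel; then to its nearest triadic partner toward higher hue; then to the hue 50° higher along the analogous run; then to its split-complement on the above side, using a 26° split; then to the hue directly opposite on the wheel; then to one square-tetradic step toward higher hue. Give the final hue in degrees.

85°

complement +180°: 339 + 180 = 519 → 519 − 360 = 159°
triadic ↑ +120°: 159 + 120 = 279°
analog 50° ↑ +50°: 279 + 50 = 329°
split-comp 26° ↑ +206°: 329 + 206 = 535 → 535 − 360 = 175°
complement +180°: 175 + 180 = 355°
square ↑ +90°: 355 + 90 = 445 → 445 − 360 = 85°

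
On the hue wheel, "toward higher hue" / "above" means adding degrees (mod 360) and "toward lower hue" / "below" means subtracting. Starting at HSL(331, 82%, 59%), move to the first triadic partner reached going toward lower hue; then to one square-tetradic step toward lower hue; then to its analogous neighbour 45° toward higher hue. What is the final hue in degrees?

166°

triadic ↓ −120°: 331 − 120 = 211°
square ↓ −90°: 211 − 90 = 121°
analog 45° ↑ +45°: 121 + 45 = 166°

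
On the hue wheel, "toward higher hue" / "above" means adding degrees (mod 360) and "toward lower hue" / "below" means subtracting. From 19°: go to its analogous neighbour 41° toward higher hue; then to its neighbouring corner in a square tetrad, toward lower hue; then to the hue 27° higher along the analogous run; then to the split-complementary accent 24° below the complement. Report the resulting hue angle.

153°

19 + 41 = 60°   (analog 41° ↑)
60 − 90 = -30 → -30 + 360 = 330°   (square ↓)
330 + 27 = 357°   (analog 27° ↑)
357 + 156 = 513 → 513 − 360 = 153°   (split-comp 24° ↓)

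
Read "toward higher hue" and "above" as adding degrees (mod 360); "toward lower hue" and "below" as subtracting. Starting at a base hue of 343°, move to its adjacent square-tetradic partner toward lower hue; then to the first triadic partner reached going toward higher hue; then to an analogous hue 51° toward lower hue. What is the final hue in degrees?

322°

−90° (square ↓): 343 − 90 = 253°
+120° (triadic ↑): 253 + 120 = 373 → 373 − 360 = 13°
−51° (analog 51° ↓): 13 − 51 = -38 → -38 + 360 = 322°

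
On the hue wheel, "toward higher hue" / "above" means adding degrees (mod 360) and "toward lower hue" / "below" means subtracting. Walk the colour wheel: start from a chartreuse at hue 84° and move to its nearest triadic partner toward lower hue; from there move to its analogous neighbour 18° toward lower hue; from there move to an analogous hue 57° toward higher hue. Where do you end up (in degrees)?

−120° (triadic ↓): 84 − 120 = -36 → -36 + 360 = 324°
−18° (analog 18° ↓): 324 − 18 = 306°
+57° (analog 57° ↑): 306 + 57 = 363 → 363 − 360 = 3°

3°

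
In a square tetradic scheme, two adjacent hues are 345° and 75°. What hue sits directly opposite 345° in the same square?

A square tetradic scheme places four hues 90° apart; opposite corners are 180° apart.
345 + 180 = 525 → 525 − 360 = 165°

165°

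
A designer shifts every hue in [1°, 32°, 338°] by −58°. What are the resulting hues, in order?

303°, 334°, 280°

1 − 58 = -57 → -57 + 360 = 303°
32 − 58 = -26 → -26 + 360 = 334°
338 − 58 = 280°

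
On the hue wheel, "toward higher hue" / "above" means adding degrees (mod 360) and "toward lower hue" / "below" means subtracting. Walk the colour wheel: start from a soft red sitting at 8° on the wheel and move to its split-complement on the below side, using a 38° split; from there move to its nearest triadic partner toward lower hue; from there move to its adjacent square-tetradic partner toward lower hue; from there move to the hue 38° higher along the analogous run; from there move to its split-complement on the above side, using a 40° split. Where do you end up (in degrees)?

+142° (split-comp 38° ↓): 8 + 142 = 150°
−120° (triadic ↓): 150 − 120 = 30°
−90° (square ↓): 30 − 90 = -60 → -60 + 360 = 300°
+38° (analog 38° ↑): 300 + 38 = 338°
+220° (split-comp 40° ↑): 338 + 220 = 558 → 558 − 360 = 198°

198°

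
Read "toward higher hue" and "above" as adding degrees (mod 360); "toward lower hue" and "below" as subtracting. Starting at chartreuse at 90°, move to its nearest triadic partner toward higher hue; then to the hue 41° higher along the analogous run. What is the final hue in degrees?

90 + 120 = 210°   (triadic ↑)
210 + 41 = 251°   (analog 41° ↑)

251°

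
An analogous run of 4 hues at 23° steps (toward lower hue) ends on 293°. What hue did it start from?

3 steps of 23° (toward lower hue) give a net shift of −69°.
Start = end − shift: 293 + 69 = 362 → 362 − 360 = 2°

2°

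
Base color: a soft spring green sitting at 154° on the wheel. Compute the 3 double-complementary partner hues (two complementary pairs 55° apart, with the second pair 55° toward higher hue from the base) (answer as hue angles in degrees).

209°, 334°, and 29°

A rectangular tetradic uses two complementary pairs 55° apart: offsets 0°, 55°, 180°, 235°.
154 + 55 = 209°
154 + 180 = 334°
154 + 235 = 389 → 389 − 360 = 29°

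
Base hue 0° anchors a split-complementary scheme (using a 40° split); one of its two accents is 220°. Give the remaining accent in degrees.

140°

Split-complementary hues sit 40° either side of the complement.
Complement of the base 0°: 0 + 180 = 180°
The given accent 220° is 40° one side of 180°; the other accent sits 40° the other side: 180 − 40 = 140°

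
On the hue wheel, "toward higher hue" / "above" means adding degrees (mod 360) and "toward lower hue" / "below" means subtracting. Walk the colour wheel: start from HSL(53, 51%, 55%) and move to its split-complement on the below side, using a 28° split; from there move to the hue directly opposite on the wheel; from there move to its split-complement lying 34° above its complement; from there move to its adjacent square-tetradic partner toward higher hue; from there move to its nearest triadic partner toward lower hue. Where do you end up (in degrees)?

split-comp 28° ↓ +152°: 53 + 152 = 205°
complement +180°: 205 + 180 = 385 → 385 − 360 = 25°
split-comp 34° ↑ +214°: 25 + 214 = 239°
square ↑ +90°: 239 + 90 = 329°
triadic ↓ −120°: 329 − 120 = 209°

209°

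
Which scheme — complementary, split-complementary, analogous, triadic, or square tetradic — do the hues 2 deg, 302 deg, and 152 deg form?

split-complementary

Sort the hues: 2°, 152°, 302°.
Successive gaps around the wheel: 150°, 150°, 60°.
Two 150° gaps and one 60° gap — a base hue opposite a pair of accents 30° either side of its complement — is the split-complementary pattern.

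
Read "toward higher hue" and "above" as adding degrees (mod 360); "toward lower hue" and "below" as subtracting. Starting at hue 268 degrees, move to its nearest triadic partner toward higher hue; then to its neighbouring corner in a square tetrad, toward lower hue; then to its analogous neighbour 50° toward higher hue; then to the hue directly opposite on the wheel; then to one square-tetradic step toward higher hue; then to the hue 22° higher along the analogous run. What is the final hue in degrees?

+120° (triadic ↑): 268 + 120 = 388 → 388 − 360 = 28°
−90° (square ↓): 28 − 90 = -62 → -62 + 360 = 298°
+50° (analog 50° ↑): 298 + 50 = 348°
+180° (complement): 348 + 180 = 528 → 528 − 360 = 168°
+90° (square ↑): 168 + 90 = 258°
+22° (analog 22° ↑): 258 + 22 = 280°

280°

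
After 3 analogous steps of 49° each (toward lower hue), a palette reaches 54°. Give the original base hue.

201°

3 steps of 49° (toward lower hue) give a net shift of −147°.
Start = end − shift: 54 + 147 = 201°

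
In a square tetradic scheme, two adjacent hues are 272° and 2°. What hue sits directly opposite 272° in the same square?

92°

A square tetradic scheme places four hues 90° apart; opposite corners are 180° apart.
272 + 180 = 452 → 452 − 360 = 92°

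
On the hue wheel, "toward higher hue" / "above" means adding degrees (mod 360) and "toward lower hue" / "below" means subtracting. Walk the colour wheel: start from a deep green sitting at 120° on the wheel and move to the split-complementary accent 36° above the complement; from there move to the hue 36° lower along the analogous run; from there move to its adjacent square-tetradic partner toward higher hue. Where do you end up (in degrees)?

120 + 216 = 336°   (split-comp 36° ↑)
336 − 36 = 300°   (analog 36° ↓)
300 + 90 = 390 → 390 − 360 = 30°   (square ↑)

30°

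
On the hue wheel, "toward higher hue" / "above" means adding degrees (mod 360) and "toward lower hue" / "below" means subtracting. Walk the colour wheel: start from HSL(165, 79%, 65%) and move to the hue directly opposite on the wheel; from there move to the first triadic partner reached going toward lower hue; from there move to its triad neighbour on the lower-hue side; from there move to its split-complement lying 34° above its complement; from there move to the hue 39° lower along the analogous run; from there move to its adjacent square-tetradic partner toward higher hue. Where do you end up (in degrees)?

10°

complement +180°: 165 + 180 = 345°
triadic ↓ −120°: 345 − 120 = 225°
triadic ↓ −120°: 225 − 120 = 105°
split-comp 34° ↑ +214°: 105 + 214 = 319°
analog 39° ↓ −39°: 319 − 39 = 280°
square ↑ +90°: 280 + 90 = 370 → 370 − 360 = 10°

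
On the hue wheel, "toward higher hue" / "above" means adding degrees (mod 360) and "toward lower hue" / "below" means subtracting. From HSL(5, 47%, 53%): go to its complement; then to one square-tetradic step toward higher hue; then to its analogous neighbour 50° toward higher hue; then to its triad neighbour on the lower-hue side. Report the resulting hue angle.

205°

complement +180°: 5 + 180 = 185°
square ↑ +90°: 185 + 90 = 275°
analog 50° ↑ +50°: 275 + 50 = 325°
triadic ↓ −120°: 325 − 120 = 205°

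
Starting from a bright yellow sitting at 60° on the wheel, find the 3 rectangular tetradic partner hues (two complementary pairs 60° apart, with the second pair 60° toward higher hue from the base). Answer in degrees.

120°, 240°, and 300°

A rectangular tetradic uses two complementary pairs 60° apart: offsets 0°, 60°, 180°, 240°.
60 + 60 = 120°
60 + 180 = 240°
60 + 240 = 300°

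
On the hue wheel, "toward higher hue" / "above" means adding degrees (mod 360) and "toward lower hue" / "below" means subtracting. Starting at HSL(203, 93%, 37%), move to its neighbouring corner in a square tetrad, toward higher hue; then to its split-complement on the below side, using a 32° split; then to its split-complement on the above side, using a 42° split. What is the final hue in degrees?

+90° (square ↑): 203 + 90 = 293°
+148° (split-comp 32° ↓): 293 + 148 = 441 → 441 − 360 = 81°
+222° (split-comp 42° ↑): 81 + 222 = 303°

303°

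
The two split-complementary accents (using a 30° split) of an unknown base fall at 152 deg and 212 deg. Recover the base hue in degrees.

The accents sit 30° either side of the complement, so the complement is their short-arc midpoint on the wheel.
Short-arc midpoint of 152° and 212°: 182°.
Base is 180° from the complement: 182 − 180 = 2°

2°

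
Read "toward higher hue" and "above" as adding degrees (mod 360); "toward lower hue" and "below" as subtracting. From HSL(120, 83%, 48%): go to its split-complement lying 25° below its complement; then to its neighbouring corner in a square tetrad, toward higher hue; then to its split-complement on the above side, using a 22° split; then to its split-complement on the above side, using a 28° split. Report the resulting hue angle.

55°

120 + 155 = 275°   (split-comp 25° ↓)
275 + 90 = 365 → 365 − 360 = 5°   (square ↑)
5 + 202 = 207°   (split-comp 22° ↑)
207 + 208 = 415 → 415 − 360 = 55°   (split-comp 28° ↑)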